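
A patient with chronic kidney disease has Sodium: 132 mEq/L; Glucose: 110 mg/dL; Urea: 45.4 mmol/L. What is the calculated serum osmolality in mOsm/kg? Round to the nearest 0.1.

Calculated osmolality = 2·Na + glucose/18 + urea
= 2·132 + 110/18 + 45.4
= 264 + 6.11 + 45.40
= 315.51 mOsm/kg

315.5 mOsm/kg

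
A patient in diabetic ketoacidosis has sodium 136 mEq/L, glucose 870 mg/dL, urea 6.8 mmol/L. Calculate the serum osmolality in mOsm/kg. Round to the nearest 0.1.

327.1 mOsm/kg

Calculated osmolality = 2·Na + glucose/18 + urea
= 2·136 + 870/18 + 6.8
= 272 + 48.33 + 6.80
= 327.13 mOsm/kg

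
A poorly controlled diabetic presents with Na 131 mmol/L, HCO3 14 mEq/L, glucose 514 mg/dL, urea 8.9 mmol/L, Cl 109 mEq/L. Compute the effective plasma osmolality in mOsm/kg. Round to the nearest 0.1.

290.6 mOsm/kg

Effective osmolality excludes urea (freely permeant across cell membranes):
2·Na + glucose/18
= 2·131 + 514/18
= 262 + 28.56
= 290.56 mOsm/kg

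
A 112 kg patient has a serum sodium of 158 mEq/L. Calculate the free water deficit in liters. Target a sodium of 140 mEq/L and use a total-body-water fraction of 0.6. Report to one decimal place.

8.6 L

TBW = 0.6 · 112 = 67.2 L
Free water deficit = TBW · (Na/140 − 1)
= 67.2 · (158/140 − 1)
= 67.2 · 0.1286
= 8.64 L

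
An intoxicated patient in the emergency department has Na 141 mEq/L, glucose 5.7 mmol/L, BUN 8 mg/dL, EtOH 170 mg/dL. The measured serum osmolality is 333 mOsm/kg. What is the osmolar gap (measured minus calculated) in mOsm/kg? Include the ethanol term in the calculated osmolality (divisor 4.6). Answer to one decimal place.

5.5 mOsm/kg

Calculated osmolality = 2·Na + glucose + BUN/2.8 + ethanol/4.6
= 2·141 + 5.7 + 8/2.8 + 170/4.6
= 282 + 5.70 + 2.86 + 36.96
= 327.52 mOsm/kg ≈ 327.5 mOsm/kg
Osmolar gap = measured − calculated = 333 − 327.5 = 5.5 mOsm/kg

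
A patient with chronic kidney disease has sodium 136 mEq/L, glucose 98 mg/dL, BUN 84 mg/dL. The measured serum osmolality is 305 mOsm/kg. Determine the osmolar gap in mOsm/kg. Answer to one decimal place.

-2.4 mOsm/kg

Calculated osmolality = 2·Na + glucose/18 + BUN/2.8
= 2·136 + 98/18 + 84/2.8
= 272 + 5.44 + 30
= 307.44 mOsm/kg ≈ 307.4 mOsm/kg
Osmolar gap = measured − calculated = 305 − 307.4 = -2.4 mOsm/kg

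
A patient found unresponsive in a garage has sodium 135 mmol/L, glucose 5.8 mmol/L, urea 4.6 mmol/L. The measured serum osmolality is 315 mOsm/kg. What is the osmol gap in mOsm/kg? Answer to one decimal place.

34.6 mOsm/kg

Calculated osmolality = 2·Na + glucose + urea
= 2·135 + 5.8 + 4.6
= 270 + 5.80 + 4.60
= 280.4 mOsm/kg ≈ 280.4 mOsm/kg
Osmolar gap = measured − calculated = 315 − 280.4 = 34.6 mOsm/kg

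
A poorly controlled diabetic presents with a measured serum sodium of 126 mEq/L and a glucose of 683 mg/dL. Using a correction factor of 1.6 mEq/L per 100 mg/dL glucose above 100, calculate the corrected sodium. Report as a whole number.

135 mEq/L

Corrected Na = measured Na + 1.6 · (glucose − 100)/100
= 126 + 1.6 · (683 − 100)/100
= 126 + 9.3
= 135.3 mEq/L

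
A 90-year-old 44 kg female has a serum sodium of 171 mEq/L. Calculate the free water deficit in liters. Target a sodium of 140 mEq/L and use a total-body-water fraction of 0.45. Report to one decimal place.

TBW = 0.45 · 44 = 19.8 L
Free water deficit = TBW · (Na/140 − 1)
= 19.8 · (171/140 − 1)
= 19.8 · 0.2214
= 4.38 L

4.4 L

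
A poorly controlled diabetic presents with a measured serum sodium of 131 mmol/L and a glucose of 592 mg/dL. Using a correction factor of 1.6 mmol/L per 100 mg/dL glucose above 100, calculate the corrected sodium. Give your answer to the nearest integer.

Corrected Na = measured Na + 1.6 · (glucose − 100)/100
= 131 + 1.6 · (592 − 100)/100
= 131 + 7.9
= 138.9 mmol/L

139 mmol/L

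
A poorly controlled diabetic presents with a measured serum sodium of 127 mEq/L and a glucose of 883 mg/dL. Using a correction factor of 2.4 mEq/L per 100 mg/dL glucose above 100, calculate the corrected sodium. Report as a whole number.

146 mEq/L

Corrected Na = measured Na + 2.4 · (glucose − 100)/100
= 127 + 2.4 · (883 − 100)/100
= 127 + 18.8
= 145.8 mEq/L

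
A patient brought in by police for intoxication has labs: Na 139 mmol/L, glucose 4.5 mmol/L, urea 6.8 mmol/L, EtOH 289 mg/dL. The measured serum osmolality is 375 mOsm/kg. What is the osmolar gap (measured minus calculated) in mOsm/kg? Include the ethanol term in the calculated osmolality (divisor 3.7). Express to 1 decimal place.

7.6 mOsm/kg

Calculated osmolality = 2·Na + glucose + urea + ethanol/3.7
= 2·139 + 4.5 + 6.8 + 289/3.7
= 278 + 4.50 + 6.80 + 78.11
= 367.41 mOsm/kg ≈ 367.4 mOsm/kg
Osmolar gap = measured − calculated = 375 − 367.4 = 7.6 mOsm/kg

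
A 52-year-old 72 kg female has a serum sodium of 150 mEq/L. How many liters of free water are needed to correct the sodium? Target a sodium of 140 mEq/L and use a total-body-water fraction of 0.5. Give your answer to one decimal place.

TBW = 0.5 · 72 = 36 L
Free water deficit = TBW · (Na/140 − 1)
= 36 · (150/140 − 1)
= 36 · 0.0714
= 2.57 L

2.6 L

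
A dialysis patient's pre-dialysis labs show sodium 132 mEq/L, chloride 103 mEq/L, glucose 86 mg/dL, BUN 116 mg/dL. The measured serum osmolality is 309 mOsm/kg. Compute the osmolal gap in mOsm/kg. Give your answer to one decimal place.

-1.2 mOsm/kg

Calculated osmolality = 2·Na + glucose/18 + BUN/2.8
= 2·132 + 86/18 + 116/2.8
= 264 + 4.78 + 41.43
= 310.21 mOsm/kg ≈ 310.2 mOsm/kg
Osmolar gap = measured − calculated = 309 − 310.2 = -1.2 mOsm/kg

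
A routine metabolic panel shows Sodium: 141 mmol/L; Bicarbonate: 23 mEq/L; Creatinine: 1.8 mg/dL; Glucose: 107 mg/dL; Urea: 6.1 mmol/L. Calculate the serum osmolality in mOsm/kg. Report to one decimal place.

Calculated osmolality = 2·Na + glucose/18 + urea
= 2·141 + 107/18 + 6.1
= 282 + 5.94 + 6.10
= 294.04 mOsm/kg

294.0 mOsm/kg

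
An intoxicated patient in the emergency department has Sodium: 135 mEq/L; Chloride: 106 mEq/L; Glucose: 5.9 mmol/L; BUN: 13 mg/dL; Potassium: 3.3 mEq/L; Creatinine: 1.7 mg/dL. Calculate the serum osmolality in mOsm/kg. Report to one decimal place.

Calculated osmolality = 2·Na + glucose + BUN/2.8
= 2·135 + 5.9 + 13/2.8
= 270 + 5.90 + 4.64
= 280.54 mOsm/kg

280.5 mOsm/kg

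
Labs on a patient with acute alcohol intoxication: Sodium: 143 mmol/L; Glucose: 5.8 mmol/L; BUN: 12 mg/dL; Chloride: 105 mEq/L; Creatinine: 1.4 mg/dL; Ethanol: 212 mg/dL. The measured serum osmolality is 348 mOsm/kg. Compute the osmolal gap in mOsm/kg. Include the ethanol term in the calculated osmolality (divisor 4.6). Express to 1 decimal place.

5.8 mOsm/kg

Calculated osmolality = 2·Na + glucose + BUN/2.8 + ethanol/4.6
= 2·143 + 5.8 + 12/2.8 + 212/4.6
= 286 + 5.80 + 4.29 + 46.09
= 342.18 mOsm/kg ≈ 342.2 mOsm/kg
Osmolar gap = measured − calculated = 348 − 342.2 = 5.8 mOsm/kg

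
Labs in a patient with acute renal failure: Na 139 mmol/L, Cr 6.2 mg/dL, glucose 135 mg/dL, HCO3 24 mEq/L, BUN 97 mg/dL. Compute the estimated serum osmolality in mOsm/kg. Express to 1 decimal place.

320.1 mOsm/kg

Calculated osmolality = 2·Na + glucose/18 + BUN/2.8
= 2·139 + 135/18 + 97/2.8
= 278 + 7.50 + 34.64
= 320.14 mOsm/kg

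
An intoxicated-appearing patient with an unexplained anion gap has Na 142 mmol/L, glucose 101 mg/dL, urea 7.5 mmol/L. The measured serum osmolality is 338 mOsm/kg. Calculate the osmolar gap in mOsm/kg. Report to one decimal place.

Calculated osmolality = 2·Na + glucose/18 + urea
= 2·142 + 101/18 + 7.5
= 284 + 5.61 + 7.50
= 297.11 mOsm/kg ≈ 297.1 mOsm/kg
Osmolar gap = measured − calculated = 338 − 297.1 = 40.9 mOsm/kg

40.9 mOsm/kg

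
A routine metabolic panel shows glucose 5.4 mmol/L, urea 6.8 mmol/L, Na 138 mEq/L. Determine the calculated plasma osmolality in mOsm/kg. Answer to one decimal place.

288.2 mOsm/kg

Calculated osmolality = 2·Na + glucose + urea
= 2·138 + 5.4 + 6.8
= 276 + 5.40 + 6.80
= 288.2 mOsm/kg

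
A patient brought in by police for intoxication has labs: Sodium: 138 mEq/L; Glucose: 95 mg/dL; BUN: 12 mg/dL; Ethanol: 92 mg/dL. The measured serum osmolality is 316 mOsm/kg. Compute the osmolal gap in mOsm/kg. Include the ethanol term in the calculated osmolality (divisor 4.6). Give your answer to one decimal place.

10.4 mOsm/kg

Calculated osmolality = 2·Na + glucose/18 + BUN/2.8 + ethanol/4.6
= 2·138 + 95/18 + 12/2.8 + 92/4.6
= 276 + 5.28 + 4.29 + 20
= 305.57 mOsm/kg ≈ 305.6 mOsm/kg
Osmolar gap = measured − calculated = 316 − 305.6 = 10.4 mOsm/kg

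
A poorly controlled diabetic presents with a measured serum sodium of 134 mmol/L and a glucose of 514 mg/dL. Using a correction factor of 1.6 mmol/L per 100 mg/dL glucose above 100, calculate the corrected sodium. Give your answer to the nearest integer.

Corrected Na = measured Na + 1.6 · (glucose − 100)/100
= 134 + 1.6 · (514 − 100)/100
= 134 + 6.6
= 140.6 mmol/L

141 mmol/L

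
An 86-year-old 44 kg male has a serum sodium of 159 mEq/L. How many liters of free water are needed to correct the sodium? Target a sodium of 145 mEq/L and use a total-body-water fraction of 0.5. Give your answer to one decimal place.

TBW = 0.5 · 44 = 22 L
Free water deficit = TBW · (Na/145 − 1)
= 22 · (159/145 − 1)
= 22 · 0.0966
= 2.13 L

2.1 L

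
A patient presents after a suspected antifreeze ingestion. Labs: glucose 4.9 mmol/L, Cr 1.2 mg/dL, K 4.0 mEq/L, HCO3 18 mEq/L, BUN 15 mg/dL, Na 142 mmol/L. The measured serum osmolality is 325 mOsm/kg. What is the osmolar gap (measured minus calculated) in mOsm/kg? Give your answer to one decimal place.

30.7 mOsm/kg

Calculated osmolality = 2·Na + glucose + BUN/2.8
= 2·142 + 4.9 + 15/2.8
= 284 + 4.90 + 5.36
= 294.26 mOsm/kg ≈ 294.3 mOsm/kg
Osmolar gap = measured − calculated = 325 − 294.3 = 30.7 mOsm/kg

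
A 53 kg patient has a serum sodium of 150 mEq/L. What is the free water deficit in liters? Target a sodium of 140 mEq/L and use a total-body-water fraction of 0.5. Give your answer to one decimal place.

1.9 L

TBW = 0.5 · 53 = 26.5 L
Free water deficit = TBW · (Na/140 − 1)
= 26.5 · (150/140 − 1)
= 26.5 · 0.0714
= 1.89 L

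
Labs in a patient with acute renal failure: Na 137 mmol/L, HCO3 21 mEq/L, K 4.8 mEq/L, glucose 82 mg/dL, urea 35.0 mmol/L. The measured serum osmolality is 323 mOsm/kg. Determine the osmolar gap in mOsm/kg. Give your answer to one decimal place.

Calculated osmolality = 2·Na + glucose/18 + urea
= 2·137 + 82/18 + 35
= 274 + 4.56 + 35
= 313.56 mOsm/kg ≈ 313.6 mOsm/kg
Osmolar gap = measured − calculated = 323 − 313.6 = 9.4 mOsm/kg

9.4 mOsm/kg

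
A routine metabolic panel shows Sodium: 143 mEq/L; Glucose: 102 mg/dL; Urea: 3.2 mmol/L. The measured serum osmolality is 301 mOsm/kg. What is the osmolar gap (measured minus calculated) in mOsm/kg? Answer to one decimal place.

6.1 mOsm/kg

Calculated osmolality = 2·Na + glucose/18 + urea
= 2·143 + 102/18 + 3.2
= 286 + 5.67 + 3.20
= 294.87 mOsm/kg ≈ 294.9 mOsm/kg
Osmolar gap = measured − calculated = 301 − 294.9 = 6.1 mOsm/kg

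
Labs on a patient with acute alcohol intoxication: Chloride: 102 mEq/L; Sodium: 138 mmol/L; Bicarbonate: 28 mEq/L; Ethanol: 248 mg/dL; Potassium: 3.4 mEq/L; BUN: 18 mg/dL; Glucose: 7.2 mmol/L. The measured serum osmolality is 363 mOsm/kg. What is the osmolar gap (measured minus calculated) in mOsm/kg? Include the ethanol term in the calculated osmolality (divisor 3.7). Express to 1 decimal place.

6.3 mOsm/kg

Calculated osmolality = 2·Na + glucose + BUN/2.8 + ethanol/3.7
= 2·138 + 7.2 + 18/2.8 + 248/3.7
= 276 + 7.20 + 6.43 + 67.03
= 356.66 mOsm/kg ≈ 356.7 mOsm/kg
Osmolar gap = measured − calculated = 363 − 356.7 = 6.3 mOsm/kg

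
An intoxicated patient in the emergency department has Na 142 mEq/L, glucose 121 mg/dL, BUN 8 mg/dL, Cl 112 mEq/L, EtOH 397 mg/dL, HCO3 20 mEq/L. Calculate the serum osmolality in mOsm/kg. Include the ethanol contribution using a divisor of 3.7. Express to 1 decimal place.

Calculated osmolality = 2·Na + glucose/18 + BUN/2.8 + ethanol/3.7
= 2·142 + 121/18 + 8/2.8 + 397/3.7
= 284 + 6.72 + 2.86 + 107.30
= 400.88 mOsm/kg

400.9 mOsm/kg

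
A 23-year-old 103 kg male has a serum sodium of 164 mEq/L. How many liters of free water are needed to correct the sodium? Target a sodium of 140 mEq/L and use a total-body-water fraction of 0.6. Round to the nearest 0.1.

TBW = 0.6 · 103 = 61.8 L
Free water deficit = TBW · (Na/140 − 1)
= 61.8 · (164/140 − 1)
= 61.8 · 0.1714
= 10.59 L

10.6 L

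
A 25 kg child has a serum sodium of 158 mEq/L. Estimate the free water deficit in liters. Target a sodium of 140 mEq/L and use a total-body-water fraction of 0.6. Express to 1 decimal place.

TBW = 0.6 · 25 = 15 L
Free water deficit = TBW · (Na/140 − 1)
= 15 · (158/140 − 1)
= 15 · 0.1286
= 1.93 L

1.9 L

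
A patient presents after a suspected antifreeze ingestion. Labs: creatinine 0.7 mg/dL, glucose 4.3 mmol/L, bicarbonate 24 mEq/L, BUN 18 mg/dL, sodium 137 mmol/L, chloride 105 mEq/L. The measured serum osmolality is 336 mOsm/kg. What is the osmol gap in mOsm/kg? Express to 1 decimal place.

51.3 mOsm/kg

Calculated osmolality = 2·Na + glucose + BUN/2.8
= 2·137 + 4.3 + 18/2.8
= 274 + 4.30 + 6.43
= 284.73 mOsm/kg ≈ 284.7 mOsm/kg
Osmolar gap = measured − calculated = 336 − 284.7 = 51.3 mOsm/kg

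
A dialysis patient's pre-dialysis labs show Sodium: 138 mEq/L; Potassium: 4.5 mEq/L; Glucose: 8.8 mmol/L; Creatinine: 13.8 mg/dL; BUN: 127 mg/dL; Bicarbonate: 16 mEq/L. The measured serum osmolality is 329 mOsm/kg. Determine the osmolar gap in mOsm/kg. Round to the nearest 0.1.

-1.2 mOsm/kg

Calculated osmolality = 2·Na + glucose + BUN/2.8
= 2·138 + 8.8 + 127/2.8
= 276 + 8.80 + 45.36
= 330.16 mOsm/kg ≈ 330.2 mOsm/kg
Osmolar gap = measured − calculated = 329 − 330.2 = -1.2 mOsm/kg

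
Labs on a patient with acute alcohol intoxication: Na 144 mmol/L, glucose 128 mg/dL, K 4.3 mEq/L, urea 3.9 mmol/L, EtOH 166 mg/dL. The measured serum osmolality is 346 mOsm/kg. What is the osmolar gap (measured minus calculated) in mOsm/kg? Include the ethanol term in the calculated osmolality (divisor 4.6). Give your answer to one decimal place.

Calculated osmolality = 2·Na + glucose/18 + urea + ethanol/4.6
= 2·144 + 128/18 + 3.9 + 166/4.6
= 288 + 7.11 + 3.90 + 36.09
= 335.1 mOsm/kg ≈ 335.1 mOsm/kg
Osmolar gap = measured − calculated = 346 − 335.1 = 10.9 mOsm/kg

10.9 mOsm/kg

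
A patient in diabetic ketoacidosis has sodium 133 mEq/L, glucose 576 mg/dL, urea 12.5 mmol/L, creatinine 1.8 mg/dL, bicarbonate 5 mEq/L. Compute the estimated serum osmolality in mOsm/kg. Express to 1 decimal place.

310.5 mOsm/kg

Calculated osmolality = 2·Na + glucose/18 + urea
= 2·133 + 576/18 + 12.5
= 266 + 32 + 12.50
= 310.5 mOsm/kg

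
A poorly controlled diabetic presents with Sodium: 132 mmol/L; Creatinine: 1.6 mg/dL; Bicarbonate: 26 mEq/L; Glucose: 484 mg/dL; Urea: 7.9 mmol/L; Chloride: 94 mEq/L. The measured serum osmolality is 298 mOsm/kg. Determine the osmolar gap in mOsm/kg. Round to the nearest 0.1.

Calculated osmolality = 2·Na + glucose/18 + urea
= 2·132 + 484/18 + 7.9
= 264 + 26.89 + 7.90
= 298.79 mOsm/kg ≈ 298.8 mOsm/kg
Osmolar gap = measured − calculated = 298 − 298.8 = -0.8 mOsm/kg

-0.8 mOsm/kg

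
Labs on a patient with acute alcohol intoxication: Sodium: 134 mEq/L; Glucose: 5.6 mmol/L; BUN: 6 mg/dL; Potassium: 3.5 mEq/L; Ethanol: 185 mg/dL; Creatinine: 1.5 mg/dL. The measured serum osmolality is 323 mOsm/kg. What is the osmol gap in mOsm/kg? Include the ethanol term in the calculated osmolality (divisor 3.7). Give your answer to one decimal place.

Calculated osmolality = 2·Na + glucose + BUN/2.8 + ethanol/3.7
= 2·134 + 5.6 + 6/2.8 + 185/3.7
= 268 + 5.60 + 2.14 + 50
= 325.74 mOsm/kg ≈ 325.7 mOsm/kg
Osmolar gap = measured − calculated = 323 − 325.7 = -2.7 mOsm/kg

-2.7 mOsm/kg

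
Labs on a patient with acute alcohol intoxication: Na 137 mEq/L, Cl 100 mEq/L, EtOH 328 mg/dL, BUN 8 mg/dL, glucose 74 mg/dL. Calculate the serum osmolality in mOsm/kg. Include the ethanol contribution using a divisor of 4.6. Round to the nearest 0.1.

Calculated osmolality = 2·Na + glucose/18 + BUN/2.8 + ethanol/4.6
= 2·137 + 74/18 + 8/2.8 + 328/4.6
= 274 + 4.11 + 2.86 + 71.30
= 352.27 mOsm/kg

352.3 mOsm/kg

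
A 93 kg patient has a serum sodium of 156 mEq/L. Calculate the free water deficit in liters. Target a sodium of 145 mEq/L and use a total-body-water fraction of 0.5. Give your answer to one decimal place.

TBW = 0.5 · 93 = 46.5 L
Free water deficit = TBW · (Na/145 − 1)
= 46.5 · (156/145 − 1)
= 46.5 · 0.0759
= 3.53 L

3.5 L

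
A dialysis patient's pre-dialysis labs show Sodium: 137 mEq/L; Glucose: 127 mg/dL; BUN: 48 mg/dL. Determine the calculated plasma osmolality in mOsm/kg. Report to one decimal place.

298.2 mOsm/kg

Calculated osmolality = 2·Na + glucose/18 + BUN/2.8
= 2·137 + 127/18 + 48/2.8
= 274 + 7.06 + 17.14
= 298.2 mOsm/kg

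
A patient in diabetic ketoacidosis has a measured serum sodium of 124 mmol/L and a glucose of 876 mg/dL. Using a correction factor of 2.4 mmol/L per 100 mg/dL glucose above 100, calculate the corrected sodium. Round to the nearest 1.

Corrected Na = measured Na + 2.4 · (glucose − 100)/100
= 124 + 2.4 · (876 − 100)/100
= 124 + 18.6
= 142.6 mmol/L

143 mmol/L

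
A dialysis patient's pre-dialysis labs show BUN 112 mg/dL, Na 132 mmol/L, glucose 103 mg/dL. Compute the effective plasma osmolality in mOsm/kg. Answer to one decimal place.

269.7 mOsm/kg

Effective osmolality excludes urea (freely permeant across cell membranes):
2·Na + glucose/18
= 2·132 + 103/18
= 264 + 5.72
= 269.72 mOsm/kg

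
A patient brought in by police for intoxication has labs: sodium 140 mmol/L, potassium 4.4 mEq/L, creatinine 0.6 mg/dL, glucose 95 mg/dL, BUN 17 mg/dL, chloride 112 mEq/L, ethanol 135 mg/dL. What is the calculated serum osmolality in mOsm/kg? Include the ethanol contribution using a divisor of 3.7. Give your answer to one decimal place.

Calculated osmolality = 2·Na + glucose/18 + BUN/2.8 + ethanol/3.7
= 2·140 + 95/18 + 17/2.8 + 135/3.7
= 280 + 5.28 + 6.07 + 36.49
= 327.84 mOsm/kg

327.8 mOsm/kg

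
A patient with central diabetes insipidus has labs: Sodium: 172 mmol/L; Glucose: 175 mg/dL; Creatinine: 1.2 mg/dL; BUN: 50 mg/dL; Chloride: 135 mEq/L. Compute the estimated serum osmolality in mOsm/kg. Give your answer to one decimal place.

Calculated osmolality = 2·Na + glucose/18 + BUN/2.8
= 2·172 + 175/18 + 50/2.8
= 344 + 9.72 + 17.86
= 371.58 mOsm/kg

371.6 mOsm/kg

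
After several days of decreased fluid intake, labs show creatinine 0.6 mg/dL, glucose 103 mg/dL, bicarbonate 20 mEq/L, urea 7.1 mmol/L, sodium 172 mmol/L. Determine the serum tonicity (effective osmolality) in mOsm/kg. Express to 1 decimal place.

Effective osmolality excludes urea (freely permeant across cell membranes):
2·Na + glucose/18
= 2·172 + 103/18
= 344 + 5.72
= 349.72 mOsm/kg

349.7 mOsm/kg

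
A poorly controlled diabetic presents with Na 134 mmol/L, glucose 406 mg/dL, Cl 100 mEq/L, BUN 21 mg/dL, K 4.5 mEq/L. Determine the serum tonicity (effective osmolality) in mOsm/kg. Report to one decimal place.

Effective osmolality excludes urea (freely permeant across cell membranes):
2·Na + glucose/18
= 2·134 + 406/18
= 268 + 22.56
= 290.56 mOsm/kg

290.6 mOsm/kg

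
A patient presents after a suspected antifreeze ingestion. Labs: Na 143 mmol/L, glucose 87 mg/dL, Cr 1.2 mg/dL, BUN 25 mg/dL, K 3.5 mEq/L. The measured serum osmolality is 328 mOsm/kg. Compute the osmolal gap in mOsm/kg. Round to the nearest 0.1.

Calculated osmolality = 2·Na + glucose/18 + BUN/2.8
= 2·143 + 87/18 + 25/2.8
= 286 + 4.83 + 8.93
= 299.76 mOsm/kg ≈ 299.8 mOsm/kg
Osmolar gap = measured − calculated = 328 − 299.8 = 28.2 mOsm/kg

28.2 mOsm/kg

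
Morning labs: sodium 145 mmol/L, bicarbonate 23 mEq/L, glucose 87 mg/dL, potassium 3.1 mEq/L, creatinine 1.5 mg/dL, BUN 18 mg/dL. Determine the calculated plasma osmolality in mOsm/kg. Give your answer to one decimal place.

301.3 mOsm/kg

Calculated osmolality = 2·Na + glucose/18 + BUN/2.8
= 2·145 + 87/18 + 18/2.8
= 290 + 4.83 + 6.43
= 301.26 mOsm/kg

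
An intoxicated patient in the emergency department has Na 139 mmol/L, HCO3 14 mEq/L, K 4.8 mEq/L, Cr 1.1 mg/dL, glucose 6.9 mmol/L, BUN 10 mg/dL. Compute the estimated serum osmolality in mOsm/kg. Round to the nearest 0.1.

288.5 mOsm/kg

Calculated osmolality = 2·Na + glucose + BUN/2.8
= 2·139 + 6.9 + 10/2.8
= 278 + 6.90 + 3.57
= 288.47 mOsm/kg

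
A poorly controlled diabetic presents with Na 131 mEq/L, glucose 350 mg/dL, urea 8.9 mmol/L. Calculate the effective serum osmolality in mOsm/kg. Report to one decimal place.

281.4 mOsm/kg

Effective osmolality excludes urea (freely permeant across cell membranes):
2·Na + glucose/18
= 2·131 + 350/18
= 262 + 19.44
= 281.44 mOsm/kg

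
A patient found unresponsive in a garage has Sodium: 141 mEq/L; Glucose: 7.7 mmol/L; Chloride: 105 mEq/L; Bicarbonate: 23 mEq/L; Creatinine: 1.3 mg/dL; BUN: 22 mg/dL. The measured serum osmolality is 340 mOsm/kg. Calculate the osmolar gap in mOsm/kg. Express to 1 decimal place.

42.4 mOsm/kg

Calculated osmolality = 2·Na + glucose + BUN/2.8
= 2·141 + 7.7 + 22/2.8
= 282 + 7.70 + 7.86
= 297.56 mOsm/kg ≈ 297.6 mOsm/kg
Osmolar gap = measured − calculated = 340 − 297.6 = 42.4 mOsm/kg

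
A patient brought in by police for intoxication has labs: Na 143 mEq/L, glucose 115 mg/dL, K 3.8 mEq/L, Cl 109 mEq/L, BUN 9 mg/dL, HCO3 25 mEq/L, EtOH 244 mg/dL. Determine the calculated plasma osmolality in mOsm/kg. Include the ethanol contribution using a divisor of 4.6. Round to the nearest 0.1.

348.6 mOsm/kg

Calculated osmolality = 2·Na + glucose/18 + BUN/2.8 + ethanol/4.6
= 2·143 + 115/18 + 9/2.8 + 244/4.6
= 286 + 6.39 + 3.21 + 53.04
= 348.64 mOsm/kg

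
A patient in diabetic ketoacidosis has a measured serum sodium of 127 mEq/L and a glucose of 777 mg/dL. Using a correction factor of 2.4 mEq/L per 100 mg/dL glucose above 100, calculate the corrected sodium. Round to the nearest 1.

143 mEq/L

Corrected Na = measured Na + 2.4 · (glucose − 100)/100
= 127 + 2.4 · (777 − 100)/100
= 127 + 16.2
= 143.2 mEq/L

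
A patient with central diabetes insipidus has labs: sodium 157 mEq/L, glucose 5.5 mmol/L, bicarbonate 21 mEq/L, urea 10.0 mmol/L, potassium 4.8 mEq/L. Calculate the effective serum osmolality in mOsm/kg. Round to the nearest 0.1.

319.5 mOsm/kg

Effective osmolality excludes urea (freely permeant across cell membranes):
2·Na + glucose
= 2·157 + 5.5
= 314 + 5.5
= 319.5 mOsm/kg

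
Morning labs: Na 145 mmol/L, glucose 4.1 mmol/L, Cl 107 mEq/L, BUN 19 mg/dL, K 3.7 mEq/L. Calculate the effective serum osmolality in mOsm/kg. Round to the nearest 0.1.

Effective osmolality excludes urea (freely permeant across cell membranes):
2·Na + glucose
= 2·145 + 4.1
= 290 + 4.1
= 294.1 mOsm/kg

294.1 mOsm/kg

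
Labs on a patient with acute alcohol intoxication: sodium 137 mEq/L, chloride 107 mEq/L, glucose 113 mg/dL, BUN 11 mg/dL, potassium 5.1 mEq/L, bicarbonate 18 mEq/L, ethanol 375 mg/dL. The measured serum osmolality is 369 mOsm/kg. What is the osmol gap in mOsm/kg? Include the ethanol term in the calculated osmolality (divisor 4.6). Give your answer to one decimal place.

Calculated osmolality = 2·Na + glucose/18 + BUN/2.8 + ethanol/4.6
= 2·137 + 113/18 + 11/2.8 + 375/4.6
= 274 + 6.28 + 3.93 + 81.52
= 365.73 mOsm/kg ≈ 365.7 mOsm/kg
Osmolar gap = measured − calculated = 369 − 365.7 = 3.3 mOsm/kg

3.3 mOsm/kg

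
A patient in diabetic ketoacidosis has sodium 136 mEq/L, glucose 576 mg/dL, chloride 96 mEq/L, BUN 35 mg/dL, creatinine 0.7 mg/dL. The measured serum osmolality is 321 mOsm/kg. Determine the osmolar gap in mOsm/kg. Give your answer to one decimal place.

4.5 mOsm/kg

Calculated osmolality = 2·Na + glucose/18 + BUN/2.8
= 2·136 + 576/18 + 35/2.8
= 272 + 32 + 12.50
= 316.5 mOsm/kg ≈ 316.5 mOsm/kg
Osmolar gap = measured − calculated = 321 − 316.5 = 4.5 mOsm/kg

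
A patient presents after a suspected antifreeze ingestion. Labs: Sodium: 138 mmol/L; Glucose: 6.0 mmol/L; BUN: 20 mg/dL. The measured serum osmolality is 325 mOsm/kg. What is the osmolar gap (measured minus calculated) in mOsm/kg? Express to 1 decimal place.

35.9 mOsm/kg

Calculated osmolality = 2·Na + glucose + BUN/2.8
= 2·138 + 6 + 20/2.8
= 276 + 6 + 7.14
= 289.14 mOsm/kg ≈ 289.1 mOsm/kg
Osmolar gap = measured − calculated = 325 − 289.1 = 35.9 mOsm/kg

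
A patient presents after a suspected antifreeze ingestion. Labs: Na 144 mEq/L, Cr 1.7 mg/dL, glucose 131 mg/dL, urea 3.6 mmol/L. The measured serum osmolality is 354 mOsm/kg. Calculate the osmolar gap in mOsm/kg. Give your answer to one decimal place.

55.1 mOsm/kg

Calculated osmolality = 2·Na + glucose/18 + urea
= 2·144 + 131/18 + 3.6
= 288 + 7.28 + 3.60
= 298.88 mOsm/kg ≈ 298.9 mOsm/kg
Osmolar gap = measured − calculated = 354 − 298.9 = 55.1 mOsm/kg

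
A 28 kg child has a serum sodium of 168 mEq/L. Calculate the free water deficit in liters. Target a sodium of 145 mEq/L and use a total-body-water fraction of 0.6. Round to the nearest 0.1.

2.7 L

TBW = 0.6 · 28 = 16.8 L
Free water deficit = TBW · (Na/145 − 1)
= 16.8 · (168/145 − 1)
= 16.8 · 0.1586
= 2.66 L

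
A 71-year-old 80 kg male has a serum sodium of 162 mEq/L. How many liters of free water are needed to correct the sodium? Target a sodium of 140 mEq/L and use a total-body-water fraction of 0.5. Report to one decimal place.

6.3 L

TBW = 0.5 · 80 = 40 L
Free water deficit = TBW · (Na/140 − 1)
= 40 · (162/140 − 1)
= 40 · 0.1571
= 6.28 L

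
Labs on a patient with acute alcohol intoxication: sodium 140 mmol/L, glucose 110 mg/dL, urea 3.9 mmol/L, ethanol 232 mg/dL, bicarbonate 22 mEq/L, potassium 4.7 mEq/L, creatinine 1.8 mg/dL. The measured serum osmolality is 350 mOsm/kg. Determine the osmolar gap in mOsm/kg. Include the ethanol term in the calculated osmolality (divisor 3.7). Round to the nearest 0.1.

Calculated osmolality = 2·Na + glucose/18 + urea + ethanol/3.7
= 2·140 + 110/18 + 3.9 + 232/3.7
= 280 + 6.11 + 3.90 + 62.70
= 352.71 mOsm/kg ≈ 352.7 mOsm/kg
Osmolar gap = measured − calculated = 350 − 352.7 = -2.7 mOsm/kg

-2.7 mOsm/kg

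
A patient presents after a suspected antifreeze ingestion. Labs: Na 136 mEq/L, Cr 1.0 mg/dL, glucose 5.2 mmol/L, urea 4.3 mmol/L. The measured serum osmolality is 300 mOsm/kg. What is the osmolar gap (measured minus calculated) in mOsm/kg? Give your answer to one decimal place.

Calculated osmolality = 2·Na + glucose + urea
= 2·136 + 5.2 + 4.3
= 272 + 5.20 + 4.30
= 281.5 mOsm/kg ≈ 281.5 mOsm/kg
Osmolar gap = measured − calculated = 300 − 281.5 = 18.5 mOsm/kg

18.5 mOsm/kg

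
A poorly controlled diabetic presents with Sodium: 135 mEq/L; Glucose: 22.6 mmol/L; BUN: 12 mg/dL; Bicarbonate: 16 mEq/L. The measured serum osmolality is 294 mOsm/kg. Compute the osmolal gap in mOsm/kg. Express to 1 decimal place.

-2.9 mOsm/kg

Calculated osmolality = 2·Na + glucose + BUN/2.8
= 2·135 + 22.6 + 12/2.8
= 270 + 22.60 + 4.29
= 296.89 mOsm/kg ≈ 296.9 mOsm/kg
Osmolar gap = measured − calculated = 294 − 296.9 = -2.9 mOsm/kg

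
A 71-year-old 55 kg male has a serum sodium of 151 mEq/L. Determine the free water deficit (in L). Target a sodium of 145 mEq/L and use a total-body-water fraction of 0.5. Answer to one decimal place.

1.1 L

TBW = 0.5 · 55 = 27.5 L
Free water deficit = TBW · (Na/145 − 1)
= 27.5 · (151/145 − 1)
= 27.5 · 0.0414
= 1.14 L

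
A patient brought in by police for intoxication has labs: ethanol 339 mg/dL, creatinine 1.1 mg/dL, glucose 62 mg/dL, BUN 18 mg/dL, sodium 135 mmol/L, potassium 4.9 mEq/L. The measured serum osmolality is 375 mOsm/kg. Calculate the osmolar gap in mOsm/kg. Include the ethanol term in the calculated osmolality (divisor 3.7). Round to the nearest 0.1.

3.5 mOsm/kg

Calculated osmolality = 2·Na + glucose/18 + BUN/2.8 + ethanol/3.7
= 2·135 + 62/18 + 18/2.8 + 339/3.7
= 270 + 3.44 + 6.43 + 91.62
= 371.49 mOsm/kg ≈ 371.5 mOsm/kg
Osmolar gap = measured − calculated = 375 − 371.5 = 3.5 mOsm/kg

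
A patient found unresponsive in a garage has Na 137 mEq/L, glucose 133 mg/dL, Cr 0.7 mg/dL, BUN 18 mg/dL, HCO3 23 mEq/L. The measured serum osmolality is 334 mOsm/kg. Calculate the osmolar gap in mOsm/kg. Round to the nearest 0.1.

46.2 mOsm/kg

Calculated osmolality = 2·Na + glucose/18 + BUN/2.8
= 2·137 + 133/18 + 18/2.8
= 274 + 7.39 + 6.43
= 287.82 mOsm/kg ≈ 287.8 mOsm/kg
Osmolar gap = measured − calculated = 334 − 287.8 = 46.2 mOsm/kg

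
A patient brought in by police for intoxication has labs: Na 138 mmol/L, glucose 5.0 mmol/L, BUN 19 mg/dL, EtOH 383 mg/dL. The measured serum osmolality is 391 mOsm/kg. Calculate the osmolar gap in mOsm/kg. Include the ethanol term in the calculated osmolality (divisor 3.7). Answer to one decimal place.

Calculated osmolality = 2·Na + glucose + BUN/2.8 + ethanol/3.7
= 2·138 + 5 + 19/2.8 + 383/3.7
= 276 + 5 + 6.79 + 103.51
= 391.3 mOsm/kg ≈ 391.3 mOsm/kg
Osmolar gap = measured − calculated = 391 − 391.3 = -0.3 mOsm/kg

-0.3 mOsm/kg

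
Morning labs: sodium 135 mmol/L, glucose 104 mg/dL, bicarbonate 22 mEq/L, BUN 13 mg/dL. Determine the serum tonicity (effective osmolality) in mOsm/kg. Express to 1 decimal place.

Effective osmolality excludes urea (freely permeant across cell membranes):
2·Na + glucose/18
= 2·135 + 104/18
= 270 + 5.78
= 275.78 mOsm/kg

275.8 mOsm/kg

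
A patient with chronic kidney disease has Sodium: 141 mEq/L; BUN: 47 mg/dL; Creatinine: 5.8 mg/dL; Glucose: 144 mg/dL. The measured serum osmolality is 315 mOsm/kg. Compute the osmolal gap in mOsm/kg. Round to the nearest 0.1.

8.2 mOsm/kg

Calculated osmolality = 2·Na + glucose/18 + BUN/2.8
= 2·141 + 144/18 + 47/2.8
= 282 + 8 + 16.79
= 306.79 mOsm/kg ≈ 306.8 mOsm/kg
Osmolar gap = measured − calculated = 315 − 306.8 = 8.2 mOsm/kg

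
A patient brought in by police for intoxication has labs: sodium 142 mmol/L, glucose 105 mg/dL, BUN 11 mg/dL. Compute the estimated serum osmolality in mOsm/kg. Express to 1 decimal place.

293.8 mOsm/kg

Calculated osmolality = 2·Na + glucose/18 + BUN/2.8
= 2·142 + 105/18 + 11/2.8
= 284 + 5.83 + 3.93
= 293.76 mOsm/kg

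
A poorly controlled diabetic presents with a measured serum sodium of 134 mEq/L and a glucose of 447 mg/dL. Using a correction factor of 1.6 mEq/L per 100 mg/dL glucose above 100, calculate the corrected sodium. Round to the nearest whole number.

Corrected Na = measured Na + 1.6 · (glucose − 100)/100
= 134 + 1.6 · (447 − 100)/100
= 134 + 5.6
= 139.6 mEq/L

140 mEq/L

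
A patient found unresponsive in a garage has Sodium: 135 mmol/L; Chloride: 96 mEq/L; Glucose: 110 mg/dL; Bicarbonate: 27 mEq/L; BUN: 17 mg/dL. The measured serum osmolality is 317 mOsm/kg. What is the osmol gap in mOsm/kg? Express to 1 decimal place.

Calculated osmolality = 2·Na + glucose/18 + BUN/2.8
= 2·135 + 110/18 + 17/2.8
= 270 + 6.11 + 6.07
= 282.18 mOsm/kg ≈ 282.2 mOsm/kg
Osmolar gap = measured − calculated = 317 − 282.2 = 34.8 mOsm/kg

34.8 mOsm/kg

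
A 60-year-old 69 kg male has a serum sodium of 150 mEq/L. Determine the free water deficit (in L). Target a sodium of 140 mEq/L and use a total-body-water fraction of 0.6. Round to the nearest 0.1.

TBW = 0.6 · 69 = 41.4 L
Free water deficit = TBW · (Na/140 − 1)
= 41.4 · (150/140 − 1)
= 41.4 · 0.0714
= 2.96 L

3.0 L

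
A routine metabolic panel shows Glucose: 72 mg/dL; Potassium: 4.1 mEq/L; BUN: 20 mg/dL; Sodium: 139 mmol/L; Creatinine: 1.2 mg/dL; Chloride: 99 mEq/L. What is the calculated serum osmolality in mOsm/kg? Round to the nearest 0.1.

289.1 mOsm/kg

Calculated osmolality = 2·Na + glucose/18 + BUN/2.8
= 2·139 + 72/18 + 20/2.8
= 278 + 4 + 7.14
= 289.14 mOsm/kg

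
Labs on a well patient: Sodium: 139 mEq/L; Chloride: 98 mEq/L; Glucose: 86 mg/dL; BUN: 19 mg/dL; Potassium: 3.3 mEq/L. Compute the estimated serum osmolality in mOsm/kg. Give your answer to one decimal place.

Calculated osmolality = 2·Na + glucose/18 + BUN/2.8
= 2·139 + 86/18 + 19/2.8
= 278 + 4.78 + 6.79
= 289.57 mOsm/kg

289.6 mOsm/kg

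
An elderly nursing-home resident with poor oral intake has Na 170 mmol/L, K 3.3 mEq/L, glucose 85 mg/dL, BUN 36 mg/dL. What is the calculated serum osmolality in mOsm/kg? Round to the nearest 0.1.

Calculated osmolality = 2·Na + glucose/18 + BUN/2.8
= 2·170 + 85/18 + 36/2.8
= 340 + 4.72 + 12.86
= 357.58 mOsm/kg

357.6 mOsm/kg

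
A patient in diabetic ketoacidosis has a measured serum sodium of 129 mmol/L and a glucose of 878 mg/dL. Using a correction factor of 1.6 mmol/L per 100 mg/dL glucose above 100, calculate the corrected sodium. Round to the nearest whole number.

Corrected Na = measured Na + 1.6 · (glucose − 100)/100
= 129 + 1.6 · (878 − 100)/100
= 129 + 12.4
= 141.4 mmol/L

141 mmol/L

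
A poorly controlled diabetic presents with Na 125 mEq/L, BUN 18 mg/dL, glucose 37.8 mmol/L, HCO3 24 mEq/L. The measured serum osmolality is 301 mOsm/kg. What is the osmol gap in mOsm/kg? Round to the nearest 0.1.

Calculated osmolality = 2·Na + glucose + BUN/2.8
= 2·125 + 37.8 + 18/2.8
= 250 + 37.80 + 6.43
= 294.23 mOsm/kg ≈ 294.2 mOsm/kg
Osmolar gap = measured − calculated = 301 − 294.2 = 6.8 mOsm/kg

6.8 mOsm/kg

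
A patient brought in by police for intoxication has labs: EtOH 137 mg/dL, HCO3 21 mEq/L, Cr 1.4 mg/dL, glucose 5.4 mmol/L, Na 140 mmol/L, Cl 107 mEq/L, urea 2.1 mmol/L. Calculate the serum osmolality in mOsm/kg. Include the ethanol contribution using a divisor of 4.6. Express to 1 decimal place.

Calculated osmolality = 2·Na + glucose + urea + ethanol/4.6
= 2·140 + 5.4 + 2.1 + 137/4.6
= 280 + 5.40 + 2.10 + 29.78
= 317.28 mOsm/kg

317.3 mOsm/kg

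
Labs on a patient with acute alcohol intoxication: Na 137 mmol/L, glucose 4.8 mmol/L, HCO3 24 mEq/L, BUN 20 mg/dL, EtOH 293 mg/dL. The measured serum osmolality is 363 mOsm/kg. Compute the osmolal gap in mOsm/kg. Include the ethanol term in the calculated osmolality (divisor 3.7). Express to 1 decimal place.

-2.1 mOsm/kg

Calculated osmolality = 2·Na + glucose + BUN/2.8 + ethanol/3.7
= 2·137 + 4.8 + 20/2.8 + 293/3.7
= 274 + 4.80 + 7.14 + 79.19
= 365.13 mOsm/kg ≈ 365.1 mOsm/kg
Osmolar gap = measured − calculated = 363 − 365.1 = -2.1 mOsm/kg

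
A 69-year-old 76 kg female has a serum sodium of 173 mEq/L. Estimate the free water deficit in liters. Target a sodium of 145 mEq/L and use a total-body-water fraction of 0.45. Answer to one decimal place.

6.6 L

TBW = 0.45 · 76 = 34.2 L
Free water deficit = TBW · (Na/145 − 1)
= 34.2 · (173/145 − 1)
= 34.2 · 0.1931
= 6.6 L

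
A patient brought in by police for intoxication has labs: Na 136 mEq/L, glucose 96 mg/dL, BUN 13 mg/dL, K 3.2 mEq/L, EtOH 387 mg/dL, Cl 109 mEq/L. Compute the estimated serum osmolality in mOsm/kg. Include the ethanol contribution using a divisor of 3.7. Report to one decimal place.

Calculated osmolality = 2·Na + glucose/18 + BUN/2.8 + ethanol/3.7
= 2·136 + 96/18 + 13/2.8 + 387/3.7
= 272 + 5.33 + 4.64 + 104.59
= 386.56 mOsm/kg

386.6 mOsm/kg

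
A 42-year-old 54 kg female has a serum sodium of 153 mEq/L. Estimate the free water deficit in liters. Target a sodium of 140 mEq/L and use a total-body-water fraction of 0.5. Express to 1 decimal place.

2.5 L

TBW = 0.5 · 54 = 27 L
Free water deficit = TBW · (Na/140 − 1)
= 27 · (153/140 − 1)
= 27 · 0.0929
= 2.51 L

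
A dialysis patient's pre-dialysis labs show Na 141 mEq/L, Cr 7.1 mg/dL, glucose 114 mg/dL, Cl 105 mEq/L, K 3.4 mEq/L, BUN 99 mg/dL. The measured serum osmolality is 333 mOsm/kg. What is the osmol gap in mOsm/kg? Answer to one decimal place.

9.3 mOsm/kg

Calculated osmolality = 2·Na + glucose/18 + BUN/2.8
= 2·141 + 114/18 + 99/2.8
= 282 + 6.33 + 35.36
= 323.69 mOsm/kg ≈ 323.7 mOsm/kg
Osmolar gap = measured − calculated = 333 − 323.7 = 9.3 mOsm/kg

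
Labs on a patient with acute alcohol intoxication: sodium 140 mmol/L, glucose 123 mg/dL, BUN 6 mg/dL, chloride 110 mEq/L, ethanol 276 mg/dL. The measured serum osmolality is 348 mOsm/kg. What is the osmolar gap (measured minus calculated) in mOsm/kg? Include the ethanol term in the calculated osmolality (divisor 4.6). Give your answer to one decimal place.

Calculated osmolality = 2·Na + glucose/18 + BUN/2.8 + ethanol/4.6
= 2·140 + 123/18 + 6/2.8 + 276/4.6
= 280 + 6.83 + 2.14 + 60
= 348.97 mOsm/kg ≈ 349.0 mOsm/kg
Osmolar gap = measured − calculated = 348 − 349.0 = -1.0 mOsm/kg

-1.0 mOsm/kg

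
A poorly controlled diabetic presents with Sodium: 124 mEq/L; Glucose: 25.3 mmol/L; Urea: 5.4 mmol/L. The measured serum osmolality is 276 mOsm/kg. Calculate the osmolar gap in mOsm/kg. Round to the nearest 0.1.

-2.7 mOsm/kg

Calculated osmolality = 2·Na + glucose + urea
= 2·124 + 25.3 + 5.4
= 248 + 25.30 + 5.40
= 278.7 mOsm/kg ≈ 278.7 mOsm/kg
Osmolar gap = measured − calculated = 276 − 278.7 = -2.7 mOsm/kg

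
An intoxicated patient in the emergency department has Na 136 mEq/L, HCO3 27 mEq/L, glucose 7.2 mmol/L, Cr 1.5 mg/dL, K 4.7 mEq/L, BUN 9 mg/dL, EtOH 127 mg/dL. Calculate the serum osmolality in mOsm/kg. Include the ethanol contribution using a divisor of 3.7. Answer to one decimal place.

Calculated osmolality = 2·Na + glucose + BUN/2.8 + ethanol/3.7
= 2·136 + 7.2 + 9/2.8 + 127/3.7
= 272 + 7.20 + 3.21 + 34.32
= 316.73 mOsm/kg

316.7 mOsm/kg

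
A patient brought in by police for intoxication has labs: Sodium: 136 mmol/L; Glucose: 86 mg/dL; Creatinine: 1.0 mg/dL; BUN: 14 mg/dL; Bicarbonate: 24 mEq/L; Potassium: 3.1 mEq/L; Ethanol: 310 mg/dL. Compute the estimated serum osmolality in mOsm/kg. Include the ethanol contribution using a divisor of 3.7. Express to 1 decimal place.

Calculated osmolality = 2·Na + glucose/18 + BUN/2.8 + ethanol/3.7
= 2·136 + 86/18 + 14/2.8 + 310/3.7
= 272 + 4.78 + 5 + 83.78
= 365.56 mOsm/kg

365.6 mOsm/kg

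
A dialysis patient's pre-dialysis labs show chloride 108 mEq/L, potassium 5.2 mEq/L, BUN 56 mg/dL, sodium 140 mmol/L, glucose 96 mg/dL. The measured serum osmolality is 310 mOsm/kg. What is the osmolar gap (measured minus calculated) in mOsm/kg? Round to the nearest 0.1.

4.7 mOsm/kg

Calculated osmolality = 2·Na + glucose/18 + BUN/2.8
= 2·140 + 96/18 + 56/2.8
= 280 + 5.33 + 20
= 305.33 mOsm/kg ≈ 305.3 mOsm/kg
Osmolar gap = measured − calculated = 310 − 305.3 = 4.7 mOsm/kg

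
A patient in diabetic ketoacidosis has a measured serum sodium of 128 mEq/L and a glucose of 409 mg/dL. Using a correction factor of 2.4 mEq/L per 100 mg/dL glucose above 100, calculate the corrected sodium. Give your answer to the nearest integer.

Corrected Na = measured Na + 2.4 · (glucose − 100)/100
= 128 + 2.4 · (409 − 100)/100
= 128 + 7.4
= 135.4 mEq/L

135 mEq/L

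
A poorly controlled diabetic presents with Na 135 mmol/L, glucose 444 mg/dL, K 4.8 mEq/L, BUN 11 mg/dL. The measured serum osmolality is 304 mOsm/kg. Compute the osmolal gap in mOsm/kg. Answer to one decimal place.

5.4 mOsm/kg

Calculated osmolality = 2·Na + glucose/18 + BUN/2.8
= 2·135 + 444/18 + 11/2.8
= 270 + 24.67 + 3.93
= 298.6 mOsm/kg ≈ 298.6 mOsm/kg
Osmolar gap = measured − calculated = 304 − 298.6 = 5.4 mOsm/kg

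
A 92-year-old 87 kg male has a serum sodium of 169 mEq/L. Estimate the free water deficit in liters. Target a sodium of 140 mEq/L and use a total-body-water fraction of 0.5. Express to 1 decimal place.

TBW = 0.5 · 87 = 43.5 L
Free water deficit = TBW · (Na/140 − 1)
= 43.5 · (169/140 − 1)
= 43.5 · 0.2071
= 9.01 L

9.0 L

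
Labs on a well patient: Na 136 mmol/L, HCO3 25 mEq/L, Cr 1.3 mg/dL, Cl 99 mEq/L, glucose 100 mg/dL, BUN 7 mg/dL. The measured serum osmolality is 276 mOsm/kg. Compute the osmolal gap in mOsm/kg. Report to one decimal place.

-4.1 mOsm/kg

Calculated osmolality = 2·Na + glucose/18 + BUN/2.8
= 2·136 + 100/18 + 7/2.8
= 272 + 5.56 + 2.50
= 280.06 mOsm/kg ≈ 280.1 mOsm/kg
Osmolar gap = measured − calculated = 276 − 280.1 = -4.1 mOsm/kg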